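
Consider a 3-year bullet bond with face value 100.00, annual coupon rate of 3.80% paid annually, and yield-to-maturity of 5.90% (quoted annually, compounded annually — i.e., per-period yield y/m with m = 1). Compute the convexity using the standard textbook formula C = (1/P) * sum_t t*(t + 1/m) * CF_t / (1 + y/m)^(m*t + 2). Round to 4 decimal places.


Answer: Convexity = 10.1690

Derivation:
Coupon per period c = face * coupon_rate / m = 3.800000
Periods per year m = 1; per-period yield y/m = 0.059000
Number of cashflows N = 3
Cashflows (t years, CF_t, discount factor 1/(1+y/m)^(m*t), PV):
  t = 1.0000: CF_t = 3.800000, DF = 0.944287, PV = 3.588291
  t = 2.0000: CF_t = 3.800000, DF = 0.891678, PV = 3.388377
  t = 3.0000: CF_t = 103.800000, DF = 0.842000, PV = 87.399606
Price P = sum_t PV_t = 94.376273
Convexity numerator sum_t t*(t + 1/m) * CF_t / (1+y/m)^(m*t + 2):
  t = 1.0000: term = 6.399200
  t = 2.0000: term = 18.128047
  t = 3.0000: term = 935.187728
Convexity = (1/P) * sum = 959.714975 / 94.376273 = 10.169028


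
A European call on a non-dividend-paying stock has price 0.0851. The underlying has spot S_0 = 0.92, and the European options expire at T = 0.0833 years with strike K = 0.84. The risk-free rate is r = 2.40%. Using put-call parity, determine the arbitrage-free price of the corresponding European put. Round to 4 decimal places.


Answer: Put price = 0.0034

Derivation:
Put-call parity: C - P = S_0 * exp(-qT) - K * exp(-rT).
S_0 * exp(-qT) = 0.9200 * 1.00000000 = 0.92000000
K * exp(-rT) = 0.8400 * 0.99800280 = 0.83832235
P = C - S*exp(-qT) + K*exp(-rT)
P = 0.0851 - 0.92000000 + 0.83832235 = 0.0034


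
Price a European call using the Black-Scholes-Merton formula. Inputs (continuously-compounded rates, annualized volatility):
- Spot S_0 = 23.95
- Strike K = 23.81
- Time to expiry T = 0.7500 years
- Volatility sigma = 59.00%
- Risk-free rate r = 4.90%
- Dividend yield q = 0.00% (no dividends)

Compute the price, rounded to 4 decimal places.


Answer: Price = 5.2443

Derivation:
d1 = (ln(S/K) + (r - q + 0.5*sigma^2) * T) / (sigma * sqrt(T)) = 0.33887557
d2 = d1 - sigma * sqrt(T) = -0.17207942
exp(-rT) = 0.96391708; exp(-qT) = 1.00000000
C = S_0 * exp(-qT) * N(d1) - K * exp(-rT) * N(d2)
N(d1) = 0.63264827; N(d2) = 0.43168755
C = 23.9500 * 1.00000000 * 0.63264827 - 23.8100 * 0.96391708 * 0.43168755 = 5.2443


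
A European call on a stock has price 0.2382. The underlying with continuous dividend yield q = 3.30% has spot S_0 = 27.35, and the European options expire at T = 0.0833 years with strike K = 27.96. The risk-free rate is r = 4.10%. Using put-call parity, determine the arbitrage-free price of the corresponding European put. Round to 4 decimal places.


Put-call parity: C - P = S_0 * exp(-qT) - K * exp(-rT).
S_0 * exp(-qT) = 27.3500 * 0.99725487 = 27.27492082
K * exp(-rT) = 27.9600 * 0.99659053 = 27.86467109
P = C - S*exp(-qT) + K*exp(-rT)
P = 0.2382 - 27.27492082 + 27.86467109 = 0.8280

Answer: Put price = 0.8280


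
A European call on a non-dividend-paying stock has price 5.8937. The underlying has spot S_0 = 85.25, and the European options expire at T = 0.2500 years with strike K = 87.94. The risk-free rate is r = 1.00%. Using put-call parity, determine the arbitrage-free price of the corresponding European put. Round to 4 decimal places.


Put-call parity: C - P = S_0 * exp(-qT) - K * exp(-rT).
S_0 * exp(-qT) = 85.2500 * 1.00000000 = 85.25000000
K * exp(-rT) = 87.9400 * 0.99750312 = 87.72042458
P = C - S*exp(-qT) + K*exp(-rT)
P = 5.8937 - 85.25000000 + 87.72042458 = 8.3641

Answer: Put price = 8.3641


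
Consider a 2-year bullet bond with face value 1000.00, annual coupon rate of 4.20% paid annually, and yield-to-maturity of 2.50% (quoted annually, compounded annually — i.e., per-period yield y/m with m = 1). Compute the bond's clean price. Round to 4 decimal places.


Answer: Price = 1032.7662

Derivation:
Coupon per period c = face * coupon_rate / m = 42.000000
Periods per year m = 1; per-period yield y/m = 0.025000
Number of cashflows N = 2
Cashflows (t years, CF_t, discount factor 1/(1+y/m)^(m*t), PV):
  t = 1.0000: CF_t = 42.000000, DF = 0.975610, PV = 40.975610
  t = 2.0000: CF_t = 1042.000000, DF = 0.951814, PV = 991.790601
Price P = sum_t PV_t = 1032.766211


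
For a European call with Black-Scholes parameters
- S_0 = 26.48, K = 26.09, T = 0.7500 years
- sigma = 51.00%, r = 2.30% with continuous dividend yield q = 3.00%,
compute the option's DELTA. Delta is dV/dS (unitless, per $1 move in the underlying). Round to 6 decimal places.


d1 = 0.2425440147; d2 = -0.1991289412
phi(d1) = 0.3873787692; exp(-qT) = 0.9777512372; exp(-rT) = 0.9828979294
N(d1) = 0.5958206720
Delta = exp(-qT) * N(d1) = 0.9777512372 * 0.5958206720 = 0.582564

Answer: Delta = 0.582564


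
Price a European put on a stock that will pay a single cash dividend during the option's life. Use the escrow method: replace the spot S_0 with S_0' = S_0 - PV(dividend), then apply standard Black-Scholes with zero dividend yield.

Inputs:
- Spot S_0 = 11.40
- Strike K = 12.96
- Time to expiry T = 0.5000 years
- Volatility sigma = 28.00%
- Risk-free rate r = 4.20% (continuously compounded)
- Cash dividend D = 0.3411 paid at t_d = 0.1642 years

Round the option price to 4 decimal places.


PV(D) = D * exp(-r * t_d) = 0.3411 * 0.99312733 = 0.33875573
S_0' = S_0 - PV(D) = 11.4000 - 0.33875573 = 11.06124427
d1 = (ln(S_0'/K) + (r + sigma^2/2)*T) / (sigma*sqrt(T)) = -0.59508187
d2 = d1 - sigma*sqrt(T) = -0.79307177
exp(-rT) = 0.97921896
N(-d1) = 0.72410563; N(-d2) = 0.78613200
P = K * exp(-rT) * N(-d2) - S_0' * N(-d1) = 12.9600 * 0.97921896 * 0.78613200 - 11.06124427 * 0.72410563 = 1.9670

Answer: Price = 1.9670


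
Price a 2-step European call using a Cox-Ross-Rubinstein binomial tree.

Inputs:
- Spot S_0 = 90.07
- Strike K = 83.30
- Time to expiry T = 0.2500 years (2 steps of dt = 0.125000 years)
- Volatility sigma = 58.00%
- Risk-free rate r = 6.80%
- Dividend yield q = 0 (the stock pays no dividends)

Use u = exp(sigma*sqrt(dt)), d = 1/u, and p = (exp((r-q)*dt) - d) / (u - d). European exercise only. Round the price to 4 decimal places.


dt = T/N = 0.125000
u = exp(sigma*sqrt(dt)) = 1.227600; d = 1/u = 0.814598
p = (exp((r-q)*dt) - d) / (u - d) = 0.469582
Discount per step: exp(-r*dt) = 0.991536
Stock lattice S(k, i) with i counting down-moves:
  k=0: S(0,0) = 90.0700
  k=1: S(1,0) = 110.5699; S(1,1) = 73.3708
  k=2: S(2,0) = 135.7356; S(2,1) = 90.0700; S(2,2) = 59.7677
Terminal payoffs V(N, i) = max(S_T - K, 0):
  V(2,0) = 52.435628; V(2,1) = 6.770000; V(2,2) = 0.000000
Backward induction: V(k, i) = exp(-r*dt) * [p * V(k+1, i) + (1-p) * V(k+1, i+1)].
  V(1,0) = exp(-r*dt) * [p*52.435628 + (1-p)*6.770000] = 27.974973
  V(1,1) = exp(-r*dt) * [p*6.770000 + (1-p)*0.000000] = 3.152165
  V(0,0) = exp(-r*dt) * [p*27.974973 + (1-p)*3.152165] = 14.683179

Answer: Price = V(0,0) = 14.6832


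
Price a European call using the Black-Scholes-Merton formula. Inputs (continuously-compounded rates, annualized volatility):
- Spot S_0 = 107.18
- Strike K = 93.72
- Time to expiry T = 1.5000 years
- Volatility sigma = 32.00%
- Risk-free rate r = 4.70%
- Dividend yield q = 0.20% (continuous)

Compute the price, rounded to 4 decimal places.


d1 = (ln(S/K) + (r - q + 0.5*sigma^2) * T) / (sigma * sqrt(T)) = 0.71060221
d2 = d1 - sigma * sqrt(T) = 0.31868385
exp(-rT) = 0.93192774; exp(-qT) = 0.99700450
C = S_0 * exp(-qT) * N(d1) - K * exp(-rT) * N(d2)
N(d1) = 0.76133461; N(d2) = 0.62501687
C = 107.1800 * 0.99700450 * 0.76133461 - 93.7200 * 0.93192774 * 0.62501687 = 26.7663

Answer: Price = 26.7663


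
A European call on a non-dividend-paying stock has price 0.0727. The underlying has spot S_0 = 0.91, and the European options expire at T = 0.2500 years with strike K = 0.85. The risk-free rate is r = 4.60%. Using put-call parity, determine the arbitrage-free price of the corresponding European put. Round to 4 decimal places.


Answer: Put price = 0.0030

Derivation:
Put-call parity: C - P = S_0 * exp(-qT) - K * exp(-rT).
S_0 * exp(-qT) = 0.9100 * 1.00000000 = 0.91000000
K * exp(-rT) = 0.8500 * 0.98856587 = 0.84028099
P = C - S*exp(-qT) + K*exp(-rT)
P = 0.0727 - 0.91000000 + 0.84028099 = 0.0030


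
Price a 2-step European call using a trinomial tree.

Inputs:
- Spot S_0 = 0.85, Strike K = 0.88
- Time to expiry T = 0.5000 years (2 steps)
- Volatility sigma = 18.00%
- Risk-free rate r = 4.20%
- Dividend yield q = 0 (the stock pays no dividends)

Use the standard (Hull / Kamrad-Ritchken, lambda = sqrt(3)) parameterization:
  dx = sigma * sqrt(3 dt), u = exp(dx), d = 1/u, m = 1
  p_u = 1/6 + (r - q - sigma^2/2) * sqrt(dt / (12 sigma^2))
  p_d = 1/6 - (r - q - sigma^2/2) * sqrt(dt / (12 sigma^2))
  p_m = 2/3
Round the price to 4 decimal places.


Answer: Price = V(0,0) = 0.0374

Derivation:
dt = T/N = 0.250000; dx = sigma*sqrt(3*dt) = 0.155885
u = exp(dx) = 1.168691; d = 1/u = 0.855658
p_u = 0.187355, p_m = 0.666667, p_d = 0.145978
Discount per step: exp(-r*dt) = 0.989555
Stock lattice S(k, j) with j the centered position index:
  k=0: S(0,+0) = 0.8500
  k=1: S(1,-1) = 0.7273; S(1,+0) = 0.8500; S(1,+1) = 0.9934
  k=2: S(2,-2) = 0.6223; S(2,-1) = 0.7273; S(2,+0) = 0.8500; S(2,+1) = 0.9934; S(2,+2) = 1.1610
Terminal payoffs V(N, j) = max(S_T - K, 0):
  V(2,-2) = 0.000000; V(2,-1) = 0.000000; V(2,+0) = 0.000000; V(2,+1) = 0.113388; V(2,+2) = 0.280963
Backward induction: V(k, j) = exp(-r*dt) * [p_u * V(k+1, j+1) + p_m * V(k+1, j) + p_d * V(k+1, j-1)]
  V(1,-1) = exp(-r*dt) * [p_u*0.000000 + p_m*0.000000 + p_d*0.000000] = 0.000000
  V(1,+0) = exp(-r*dt) * [p_u*0.113388 + p_m*0.000000 + p_d*0.000000] = 0.021022
  V(1,+1) = exp(-r*dt) * [p_u*0.280963 + p_m*0.113388 + p_d*0.000000] = 0.126892
  V(0,+0) = exp(-r*dt) * [p_u*0.126892 + p_m*0.021022 + p_d*0.000000] = 0.037394


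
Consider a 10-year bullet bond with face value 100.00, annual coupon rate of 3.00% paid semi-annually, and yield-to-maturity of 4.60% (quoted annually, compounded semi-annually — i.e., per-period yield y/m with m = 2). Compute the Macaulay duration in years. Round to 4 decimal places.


Answer: Macaulay duration = 8.6003 years

Derivation:
Coupon per period c = face * coupon_rate / m = 1.500000
Periods per year m = 2; per-period yield y/m = 0.023000
Number of cashflows N = 20
Cashflows (t years, CF_t, discount factor 1/(1+y/m)^(m*t), PV):
  t = 0.5000: CF_t = 1.500000, DF = 0.977517, PV = 1.466276
  t = 1.0000: CF_t = 1.500000, DF = 0.955540, PV = 1.433310
  t = 1.5000: CF_t = 1.500000, DF = 0.934056, PV = 1.401085
  t = 2.0000: CF_t = 1.500000, DF = 0.913056, PV = 1.369584
  t = 2.5000: CF_t = 1.500000, DF = 0.892528, PV = 1.338792
  t = 3.0000: CF_t = 1.500000, DF = 0.872461, PV = 1.308692
  t = 3.5000: CF_t = 1.500000, DF = 0.852846, PV = 1.279269
  t = 4.0000: CF_t = 1.500000, DF = 0.833671, PV = 1.250507
  t = 4.5000: CF_t = 1.500000, DF = 0.814928, PV = 1.222392
  t = 5.0000: CF_t = 1.500000, DF = 0.796606, PV = 1.194909
  t = 5.5000: CF_t = 1.500000, DF = 0.778696, PV = 1.168044
  t = 6.0000: CF_t = 1.500000, DF = 0.761189, PV = 1.141783
  t = 6.5000: CF_t = 1.500000, DF = 0.744075, PV = 1.116113
  t = 7.0000: CF_t = 1.500000, DF = 0.727346, PV = 1.091019
  t = 7.5000: CF_t = 1.500000, DF = 0.710993, PV = 1.066490
  t = 8.0000: CF_t = 1.500000, DF = 0.695008, PV = 1.042512
  t = 8.5000: CF_t = 1.500000, DF = 0.679382, PV = 1.019073
  t = 9.0000: CF_t = 1.500000, DF = 0.664108, PV = 0.996162
  t = 9.5000: CF_t = 1.500000, DF = 0.649177, PV = 0.973765
  t = 10.0000: CF_t = 101.500000, DF = 0.634581, PV = 64.410010
Price P = sum_t PV_t = 87.289787
Macaulay numerator sum_t t * PV_t:
  t * PV_t at t = 0.5000: 0.733138
  t * PV_t at t = 1.0000: 1.433310
  t * PV_t at t = 1.5000: 2.101627
  t * PV_t at t = 2.0000: 2.739168
  t * PV_t at t = 2.5000: 3.346980
  t * PV_t at t = 3.0000: 3.926076
  t * PV_t at t = 3.5000: 4.477441
  t * PV_t at t = 4.0000: 5.002029
  t * PV_t at t = 4.5000: 5.500765
  t * PV_t at t = 5.0000: 5.974546
  t * PV_t at t = 5.5000: 6.424243
  t * PV_t at t = 6.0000: 6.850699
  t * PV_t at t = 6.5000: 7.254732
  t * PV_t at t = 7.0000: 7.637134
  t * PV_t at t = 7.5000: 7.998674
  t * PV_t at t = 8.0000: 8.340097
  t * PV_t at t = 8.5000: 8.662124
  t * PV_t at t = 9.0000: 8.965456
  t * PV_t at t = 9.5000: 9.250769
  t * PV_t at t = 10.0000: 644.100102
Macaulay duration D = (sum_t t * PV_t) / P = 750.719110 / 87.289787 = 8.600309


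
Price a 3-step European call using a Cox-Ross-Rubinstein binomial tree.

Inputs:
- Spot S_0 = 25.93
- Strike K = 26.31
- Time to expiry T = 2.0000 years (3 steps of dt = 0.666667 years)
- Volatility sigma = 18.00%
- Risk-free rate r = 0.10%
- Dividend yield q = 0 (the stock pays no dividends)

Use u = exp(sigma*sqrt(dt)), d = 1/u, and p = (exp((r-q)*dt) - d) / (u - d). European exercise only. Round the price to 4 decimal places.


dt = T/N = 0.666667
u = exp(sigma*sqrt(dt)) = 1.158319; d = 1/u = 0.863320
p = (exp((r-q)*dt) - d) / (u - d) = 0.465584
Discount per step: exp(-r*dt) = 0.999334
Stock lattice S(k, i) with i counting down-moves:
  k=0: S(0,0) = 25.9300
  k=1: S(1,0) = 30.0352; S(1,1) = 22.3859
  k=2: S(2,0) = 34.7903; S(2,1) = 25.9300; S(2,2) = 19.3262
  k=3: S(3,0) = 40.2983; S(3,1) = 30.0352; S(3,2) = 22.3859; S(3,3) = 16.6847
Terminal payoffs V(N, i) = max(S_T - K, 0):
  V(3,0) = 13.988279; V(3,1) = 3.725199; V(3,2) = 0.000000; V(3,3) = 0.000000
Backward induction: V(k, i) = exp(-r*dt) * [p * V(k+1, i) + (1-p) * V(k+1, i+1)].
  V(2,0) = exp(-r*dt) * [p*13.988279 + (1-p)*3.725199] = 8.497860
  V(2,1) = exp(-r*dt) * [p*3.725199 + (1-p)*0.000000] = 1.733238
  V(2,2) = exp(-r*dt) * [p*0.000000 + (1-p)*0.000000] = 0.000000
  V(1,0) = exp(-r*dt) * [p*8.497860 + (1-p)*1.733238] = 4.879486
  V(1,1) = exp(-r*dt) * [p*1.733238 + (1-p)*0.000000] = 0.806431
  V(0,0) = exp(-r*dt) * [p*4.879486 + (1-p)*0.806431] = 2.700980

Answer: Price = V(0,0) = 2.7010


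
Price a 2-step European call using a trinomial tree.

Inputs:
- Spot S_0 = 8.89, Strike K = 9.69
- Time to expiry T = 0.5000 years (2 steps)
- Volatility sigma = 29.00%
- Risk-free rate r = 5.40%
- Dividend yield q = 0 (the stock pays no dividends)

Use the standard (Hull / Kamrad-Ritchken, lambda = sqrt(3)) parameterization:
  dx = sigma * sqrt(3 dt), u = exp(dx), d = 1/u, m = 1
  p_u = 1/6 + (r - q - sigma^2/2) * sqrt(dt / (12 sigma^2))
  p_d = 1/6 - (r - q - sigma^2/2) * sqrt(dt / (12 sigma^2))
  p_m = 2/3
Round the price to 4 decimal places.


dt = T/N = 0.250000; dx = sigma*sqrt(3*dt) = 0.251147
u = exp(dx) = 1.285500; d = 1/u = 0.777908
p_u = 0.172614, p_m = 0.666667, p_d = 0.160719
Discount per step: exp(-r*dt) = 0.986591
Stock lattice S(k, j) with j the centered position index:
  k=0: S(0,+0) = 8.8900
  k=1: S(1,-1) = 6.9156; S(1,+0) = 8.8900; S(1,+1) = 11.4281
  k=2: S(2,-2) = 5.3797; S(2,-1) = 6.9156; S(2,+0) = 8.8900; S(2,+1) = 11.4281; S(2,+2) = 14.6908
Terminal payoffs V(N, j) = max(S_T - K, 0):
  V(2,-2) = 0.000000; V(2,-1) = 0.000000; V(2,+0) = 0.000000; V(2,+1) = 1.738091; V(2,+2) = 5.000805
Backward induction: V(k, j) = exp(-r*dt) * [p_u * V(k+1, j+1) + p_m * V(k+1, j) + p_d * V(k+1, j-1)]
  V(1,-1) = exp(-r*dt) * [p_u*0.000000 + p_m*0.000000 + p_d*0.000000] = 0.000000
  V(1,+0) = exp(-r*dt) * [p_u*1.738091 + p_m*0.000000 + p_d*0.000000] = 0.295996
  V(1,+1) = exp(-r*dt) * [p_u*5.000805 + p_m*1.738091 + p_d*0.000000] = 1.994825
  V(0,+0) = exp(-r*dt) * [p_u*1.994825 + p_m*0.295996 + p_d*0.000000] = 0.534403

Answer: Price = V(0,0) = 0.5344


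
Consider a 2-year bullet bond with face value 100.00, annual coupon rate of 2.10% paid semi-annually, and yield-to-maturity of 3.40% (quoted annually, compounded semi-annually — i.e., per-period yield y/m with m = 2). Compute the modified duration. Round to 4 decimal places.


Coupon per period c = face * coupon_rate / m = 1.050000
Periods per year m = 2; per-period yield y/m = 0.017000
Number of cashflows N = 4
Cashflows (t years, CF_t, discount factor 1/(1+y/m)^(m*t), PV):
  t = 0.5000: CF_t = 1.050000, DF = 0.983284, PV = 1.032448
  t = 1.0000: CF_t = 1.050000, DF = 0.966848, PV = 1.015190
  t = 1.5000: CF_t = 1.050000, DF = 0.950686, PV = 0.998220
  t = 2.0000: CF_t = 101.050000, DF = 0.934795, PV = 94.460993
Price P = sum_t PV_t = 97.506852
First compute Macaulay numerator sum_t t * PV_t:
  t * PV_t at t = 0.5000: 0.516224
  t * PV_t at t = 1.0000: 1.015190
  t * PV_t at t = 1.5000: 1.497331
  t * PV_t at t = 2.0000: 188.921986
Macaulay duration D = 191.950731 / 97.506852 = 1.968587
Modified duration = D / (1 + y/m) = 1.968587 / (1 + 0.017000) = 1.935681

Answer: Modified duration = 1.9357


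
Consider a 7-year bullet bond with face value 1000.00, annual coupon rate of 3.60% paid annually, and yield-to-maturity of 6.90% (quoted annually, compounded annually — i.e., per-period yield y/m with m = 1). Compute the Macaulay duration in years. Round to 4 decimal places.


Answer: Macaulay duration = 6.2260 years

Derivation:
Coupon per period c = face * coupon_rate / m = 36.000000
Periods per year m = 1; per-period yield y/m = 0.069000
Number of cashflows N = 7
Cashflows (t years, CF_t, discount factor 1/(1+y/m)^(m*t), PV):
  t = 1.0000: CF_t = 36.000000, DF = 0.935454, PV = 33.676333
  t = 2.0000: CF_t = 36.000000, DF = 0.875074, PV = 31.502650
  t = 3.0000: CF_t = 36.000000, DF = 0.818591, PV = 29.469270
  t = 4.0000: CF_t = 36.000000, DF = 0.765754, PV = 27.567138
  t = 5.0000: CF_t = 36.000000, DF = 0.716327, PV = 25.787781
  t = 6.0000: CF_t = 36.000000, DF = 0.670091, PV = 24.123275
  t = 7.0000: CF_t = 1036.000000, DF = 0.626839, PV = 649.405285
Price P = sum_t PV_t = 821.531733
Macaulay numerator sum_t t * PV_t:
  t * PV_t at t = 1.0000: 33.676333
  t * PV_t at t = 2.0000: 63.005300
  t * PV_t at t = 3.0000: 88.407811
  t * PV_t at t = 4.0000: 110.268552
  t * PV_t at t = 5.0000: 128.938905
  t * PV_t at t = 6.0000: 144.739651
  t * PV_t at t = 7.0000: 4545.836998
Macaulay duration D = (sum_t t * PV_t) / P = 5114.873550 / 821.531733 = 6.226021


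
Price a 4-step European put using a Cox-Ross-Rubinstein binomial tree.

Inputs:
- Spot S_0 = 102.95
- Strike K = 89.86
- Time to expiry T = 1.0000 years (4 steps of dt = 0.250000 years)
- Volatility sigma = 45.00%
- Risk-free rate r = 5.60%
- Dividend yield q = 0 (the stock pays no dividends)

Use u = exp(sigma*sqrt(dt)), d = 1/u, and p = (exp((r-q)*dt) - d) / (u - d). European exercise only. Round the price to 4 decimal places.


dt = T/N = 0.250000
u = exp(sigma*sqrt(dt)) = 1.252323; d = 1/u = 0.798516
p = (exp((r-q)*dt) - d) / (u - d) = 0.475053
Discount per step: exp(-r*dt) = 0.986098
Stock lattice S(k, i) with i counting down-moves:
  k=0: S(0,0) = 102.9500
  k=1: S(1,0) = 128.9266; S(1,1) = 82.2072
  k=2: S(2,0) = 161.4577; S(2,1) = 102.9500; S(2,2) = 65.6438
  k=3: S(3,0) = 202.1972; S(3,1) = 128.9266; S(3,2) = 82.2072; S(3,3) = 52.4177
  k=4: S(4,0) = 253.2161; S(4,1) = 161.4577; S(4,2) = 102.9500; S(4,3) = 65.6438; S(4,4) = 41.8563
Terminal payoffs V(N, i) = max(K - S_T, 0):
  V(4,0) = 0.000000; V(4,1) = 0.000000; V(4,2) = 0.000000; V(4,3) = 24.216182; V(4,4) = 48.003654
Backward induction: V(k, i) = exp(-r*dt) * [p * V(k+1, i) + (1-p) * V(k+1, i+1)].
  V(3,0) = exp(-r*dt) * [p*0.000000 + (1-p)*0.000000] = 0.000000
  V(3,1) = exp(-r*dt) * [p*0.000000 + (1-p)*0.000000] = 0.000000
  V(3,2) = exp(-r*dt) * [p*0.000000 + (1-p)*24.216182] = 12.535476
  V(3,3) = exp(-r*dt) * [p*24.216182 + (1-p)*48.003654] = 36.193072
  V(2,0) = exp(-r*dt) * [p*0.000000 + (1-p)*0.000000] = 0.000000
  V(2,1) = exp(-r*dt) * [p*0.000000 + (1-p)*12.535476] = 6.488973
  V(2,2) = exp(-r*dt) * [p*12.535476 + (1-p)*36.193072] = 24.607526
  V(1,0) = exp(-r*dt) * [p*0.000000 + (1-p)*6.488973] = 3.359009
  V(1,1) = exp(-r*dt) * [p*6.488973 + (1-p)*24.607526] = 15.777806
  V(0,0) = exp(-r*dt) * [p*3.359009 + (1-p)*15.777806] = 9.740885

Answer: Price = V(0,0) = 9.7409


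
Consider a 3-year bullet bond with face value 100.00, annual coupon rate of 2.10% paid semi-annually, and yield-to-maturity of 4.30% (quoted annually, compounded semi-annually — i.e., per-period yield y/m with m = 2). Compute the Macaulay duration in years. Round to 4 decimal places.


Coupon per period c = face * coupon_rate / m = 1.050000
Periods per year m = 2; per-period yield y/m = 0.021500
Number of cashflows N = 6
Cashflows (t years, CF_t, discount factor 1/(1+y/m)^(m*t), PV):
  t = 0.5000: CF_t = 1.050000, DF = 0.978953, PV = 1.027900
  t = 1.0000: CF_t = 1.050000, DF = 0.958348, PV = 1.006265
  t = 1.5000: CF_t = 1.050000, DF = 0.938177, PV = 0.985086
  t = 2.0000: CF_t = 1.050000, DF = 0.918431, PV = 0.964353
  t = 2.5000: CF_t = 1.050000, DF = 0.899100, PV = 0.944055
  t = 3.0000: CF_t = 101.050000, DF = 0.880177, PV = 88.941836
Price P = sum_t PV_t = 93.869496
Macaulay numerator sum_t t * PV_t:
  t * PV_t at t = 0.5000: 0.513950
  t * PV_t at t = 1.0000: 1.006265
  t * PV_t at t = 1.5000: 1.477629
  t * PV_t at t = 2.0000: 1.928705
  t * PV_t at t = 2.5000: 2.360138
  t * PV_t at t = 3.0000: 266.825509
Macaulay duration D = (sum_t t * PV_t) / P = 274.112197 / 93.869496 = 2.920141

Answer: Macaulay duration = 2.9201 years


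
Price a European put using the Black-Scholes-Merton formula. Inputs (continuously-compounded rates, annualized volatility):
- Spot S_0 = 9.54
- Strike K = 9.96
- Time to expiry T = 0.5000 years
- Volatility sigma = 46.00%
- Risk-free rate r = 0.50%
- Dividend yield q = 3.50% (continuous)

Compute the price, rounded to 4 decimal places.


d1 = (ln(S/K) + (r - q + 0.5*sigma^2) * T) / (sigma * sqrt(T)) = -0.01593630
d2 = d1 - sigma * sqrt(T) = -0.34120542
exp(-rT) = 0.99750312; exp(-qT) = 0.98265224
P = K * exp(-rT) * N(-d2) - S_0 * exp(-qT) * N(-d1)
N(-d1) = 0.50635739; N(-d2) = 0.63352553
P = 9.9600 * 0.99750312 * 0.63352553 - 9.5400 * 0.98265224 * 0.50635739 = 1.5473

Answer: Price = 1.5473


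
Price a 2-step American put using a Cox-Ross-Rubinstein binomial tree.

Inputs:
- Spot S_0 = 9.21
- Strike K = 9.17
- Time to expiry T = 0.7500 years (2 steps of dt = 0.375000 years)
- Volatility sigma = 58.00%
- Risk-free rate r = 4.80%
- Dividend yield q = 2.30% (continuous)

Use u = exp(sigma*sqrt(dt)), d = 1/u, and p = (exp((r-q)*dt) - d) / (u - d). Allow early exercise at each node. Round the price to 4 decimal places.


Answer: Price = V(0,0) = 1.5320

Derivation:
dt = T/N = 0.375000
u = exp(sigma*sqrt(dt)) = 1.426432; d = 1/u = 0.701050
p = (exp((r-q)*dt) - d) / (u - d) = 0.425113
Discount per step: exp(-r*dt) = 0.982161
Stock lattice S(k, i) with i counting down-moves:
  k=0: S(0,0) = 9.2100
  k=1: S(1,0) = 13.1374; S(1,1) = 6.4567
  k=2: S(2,0) = 18.7397; S(2,1) = 9.2100; S(2,2) = 4.5264
Terminal payoffs V(N, i) = max(K - S_T, 0):
  V(2,0) = 0.000000; V(2,1) = 0.000000; V(2,2) = 4.643551
Backward induction: V(k, i) = exp(-r*dt) * [p * V(k+1, i) + (1-p) * V(k+1, i+1)]; then take max(V_cont, immediate exercise) for American.
  V(1,0) = exp(-r*dt) * [p*0.000000 + (1-p)*0.000000] = 0.000000; exercise = 0.000000; V(1,0) = max -> 0.000000
  V(1,1) = exp(-r*dt) * [p*0.000000 + (1-p)*4.643551] = 2.621896; exercise = 2.713329; V(1,1) = max -> 2.713329
  V(0,0) = exp(-r*dt) * [p*0.000000 + (1-p)*2.713329] = 1.532032; exercise = 0.000000; V(0,0) = max -> 1.532032


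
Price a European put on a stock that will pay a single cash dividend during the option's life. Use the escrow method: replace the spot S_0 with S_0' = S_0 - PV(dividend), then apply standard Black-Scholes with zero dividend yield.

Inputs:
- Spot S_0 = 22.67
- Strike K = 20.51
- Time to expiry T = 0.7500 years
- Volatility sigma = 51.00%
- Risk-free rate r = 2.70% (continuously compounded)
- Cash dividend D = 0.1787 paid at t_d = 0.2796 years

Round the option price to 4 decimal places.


PV(D) = D * exp(-r * t_d) = 0.1787 * 0.99247922 = 0.17735604
S_0' = S_0 - PV(D) = 22.6700 - 0.17735604 = 22.49264396
d1 = (ln(S_0'/K) + (r + sigma^2/2)*T) / (sigma*sqrt(T)) = 0.47560813
d2 = d1 - sigma*sqrt(T) = 0.03393517
exp(-rT) = 0.97995365
N(-d1) = 0.31717679; N(-d2) = 0.48646442
P = K * exp(-rT) * N(-d2) - S_0' * N(-d1) = 20.5100 * 0.97995365 * 0.48646442 - 22.49264396 * 0.31717679 = 2.6432

Answer: Price = 2.6432


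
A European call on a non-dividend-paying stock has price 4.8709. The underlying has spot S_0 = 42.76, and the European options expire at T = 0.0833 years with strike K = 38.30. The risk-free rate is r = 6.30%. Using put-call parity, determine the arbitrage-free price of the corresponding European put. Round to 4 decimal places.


Put-call parity: C - P = S_0 * exp(-qT) - K * exp(-rT).
S_0 * exp(-qT) = 42.7600 * 1.00000000 = 42.76000000
K * exp(-rT) = 38.3000 * 0.99476585 = 38.09953191
P = C - S*exp(-qT) + K*exp(-rT)
P = 4.8709 - 42.76000000 + 38.09953191 = 0.2104

Answer: Put price = 0.2104


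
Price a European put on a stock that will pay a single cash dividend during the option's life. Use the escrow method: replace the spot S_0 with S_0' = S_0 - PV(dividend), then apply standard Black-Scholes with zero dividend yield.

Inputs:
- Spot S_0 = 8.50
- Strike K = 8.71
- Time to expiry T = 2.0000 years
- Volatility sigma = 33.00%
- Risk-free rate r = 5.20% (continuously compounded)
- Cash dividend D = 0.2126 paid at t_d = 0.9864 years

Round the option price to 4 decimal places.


PV(D) = D * exp(-r * t_d) = 0.2126 * 0.95000047 = 0.20197010
S_0' = S_0 - PV(D) = 8.5000 - 0.20197010 = 8.29802990
d1 = (ln(S_0'/K) + (r + sigma^2/2)*T) / (sigma*sqrt(T)) = 0.35236702
d2 = d1 - sigma*sqrt(T) = -0.11432345
exp(-rT) = 0.90122530
N(-d1) = 0.36228151; N(-d2) = 0.54550930
P = K * exp(-rT) * N(-d2) - S_0' * N(-d1) = 8.7100 * 0.90122530 * 0.54550930 - 8.29802990 * 0.36228151 = 1.2758

Answer: Price = 1.2758


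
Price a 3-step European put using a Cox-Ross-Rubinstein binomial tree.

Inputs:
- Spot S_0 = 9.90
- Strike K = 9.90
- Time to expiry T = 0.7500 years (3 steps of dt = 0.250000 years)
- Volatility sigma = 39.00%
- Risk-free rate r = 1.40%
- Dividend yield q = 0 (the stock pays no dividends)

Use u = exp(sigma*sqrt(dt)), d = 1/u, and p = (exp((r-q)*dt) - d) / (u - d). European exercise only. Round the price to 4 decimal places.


dt = T/N = 0.250000
u = exp(sigma*sqrt(dt)) = 1.215311; d = 1/u = 0.822835
p = (exp((r-q)*dt) - d) / (u - d) = 0.460337
Discount per step: exp(-r*dt) = 0.996506
Stock lattice S(k, i) with i counting down-moves:
  k=0: S(0,0) = 9.9000
  k=1: S(1,0) = 12.0316; S(1,1) = 8.1461
  k=2: S(2,0) = 14.6221; S(2,1) = 9.9000; S(2,2) = 6.7029
  k=3: S(3,0) = 17.7704; S(3,1) = 12.0316; S(3,2) = 8.1461; S(3,3) = 5.5153
Terminal payoffs V(N, i) = max(K - S_T, 0):
  V(3,0) = 0.000000; V(3,1) = 0.000000; V(3,2) = 1.753937; V(3,3) = 4.384652
Backward induction: V(k, i) = exp(-r*dt) * [p * V(k+1, i) + (1-p) * V(k+1, i+1)].
  V(2,0) = exp(-r*dt) * [p*0.000000 + (1-p)*0.000000] = 0.000000
  V(2,1) = exp(-r*dt) * [p*0.000000 + (1-p)*1.753937] = 0.943227
  V(2,2) = exp(-r*dt) * [p*1.753937 + (1-p)*4.384652] = 3.162548
  V(1,0) = exp(-r*dt) * [p*0.000000 + (1-p)*0.943227] = 0.507246
  V(1,1) = exp(-r*dt) * [p*0.943227 + (1-p)*3.162548] = 2.133432
  V(0,0) = exp(-r*dt) * [p*0.507246 + (1-p)*2.133432] = 1.379999

Answer: Price = V(0,0) = 1.3800


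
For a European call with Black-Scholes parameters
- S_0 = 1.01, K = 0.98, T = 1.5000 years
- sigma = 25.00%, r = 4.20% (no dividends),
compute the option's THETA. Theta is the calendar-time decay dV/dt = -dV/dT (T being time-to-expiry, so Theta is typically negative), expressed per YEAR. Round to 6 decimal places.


d1 = 0.4573296576; d2 = 0.1511434398
phi(d1) = 0.3593301263; exp(-qT) = 1.0000000000; exp(-rT) = 0.9389434737
Theta = -S*exp(-qT)*phi(d1)*sigma/(2*sqrt(T)) - r*K*exp(-rT)*N(d2) + q*S*exp(-qT)*N(d1)
N(d1) = 0.6762829421; N(d2) = 0.5600687169; sqrt(T) = 1.2247448714
Term 1 = -1.0100 * 1.0000000000 * 0.3593301263 * 0.2500 / (2 * 1.2247448714) = -0.0370407172
Term 2 = -0.0420 * 0.9800 * 0.9389434737 * 0.5600687169 = -0.0216449272
Term 3 = 0 (no dividend yield, q = 0)
Theta = -0.0370407172 + (-0.0216449272) + (0.0000000000) = -0.058686

Answer: Theta = -0.058686


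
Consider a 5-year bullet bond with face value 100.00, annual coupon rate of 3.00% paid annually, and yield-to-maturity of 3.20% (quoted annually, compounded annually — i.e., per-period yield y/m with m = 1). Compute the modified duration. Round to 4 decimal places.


Answer: Modified duration = 4.5694

Derivation:
Coupon per period c = face * coupon_rate / m = 3.000000
Periods per year m = 1; per-period yield y/m = 0.032000
Number of cashflows N = 5
Cashflows (t years, CF_t, discount factor 1/(1+y/m)^(m*t), PV):
  t = 1.0000: CF_t = 3.000000, DF = 0.968992, PV = 2.906977
  t = 2.0000: CF_t = 3.000000, DF = 0.938946, PV = 2.816838
  t = 3.0000: CF_t = 3.000000, DF = 0.909831, PV = 2.729494
  t = 4.0000: CF_t = 3.000000, DF = 0.881620, PV = 2.644859
  t = 5.0000: CF_t = 103.000000, DF = 0.854283, PV = 87.991098
Price P = sum_t PV_t = 99.089266
First compute Macaulay numerator sum_t t * PV_t:
  t * PV_t at t = 1.0000: 2.906977
  t * PV_t at t = 2.0000: 5.633676
  t * PV_t at t = 3.0000: 8.188482
  t * PV_t at t = 4.0000: 10.579435
  t * PV_t at t = 5.0000: 439.955491
Macaulay duration D = 467.264061 / 99.089266 = 4.715587
Modified duration = D / (1 + y/m) = 4.715587 / (1 + 0.032000) = 4.569367


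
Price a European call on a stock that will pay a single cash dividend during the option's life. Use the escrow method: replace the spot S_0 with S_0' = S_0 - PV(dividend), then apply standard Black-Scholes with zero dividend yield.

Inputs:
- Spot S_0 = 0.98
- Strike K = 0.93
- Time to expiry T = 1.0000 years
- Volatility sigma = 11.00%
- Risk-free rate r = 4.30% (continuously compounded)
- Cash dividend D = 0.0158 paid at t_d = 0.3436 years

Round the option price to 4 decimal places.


PV(D) = D * exp(-r * t_d) = 0.0158 * 0.98533381 = 0.01556827
S_0' = S_0 - PV(D) = 0.9800 - 0.01556827 = 0.96443173
d1 = (ln(S_0'/K) + (r + sigma^2/2)*T) / (sigma*sqrt(T)) = 0.77640415
d2 = d1 - sigma*sqrt(T) = 0.66640415
exp(-rT) = 0.95791139
N(d1) = 0.78124480; N(d2) = 0.74742359
C = S_0' * N(d1) - K * exp(-rT) * N(d2) = 0.96443173 * 0.78124480 - 0.9300 * 0.95791139 * 0.74742359 = 0.0876

Answer: Price = 0.0876


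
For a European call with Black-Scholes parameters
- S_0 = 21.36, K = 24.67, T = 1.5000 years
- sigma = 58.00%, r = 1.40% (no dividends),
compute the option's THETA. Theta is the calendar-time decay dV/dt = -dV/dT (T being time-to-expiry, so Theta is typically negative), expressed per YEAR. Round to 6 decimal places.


Answer: Theta = -2.085605

Derivation:
d1 = 0.1819268179; d2 = -0.5284252075
phi(d1) = 0.3923946377; exp(-qT) = 1.0000000000; exp(-rT) = 0.9792189646
Theta = -S*exp(-qT)*phi(d1)*sigma/(2*sqrt(T)) - r*K*exp(-rT)*N(d2) + q*S*exp(-qT)*N(d1)
N(d1) = 0.5721799210; N(d2) = 0.2986021228; sqrt(T) = 1.2247448714
Term 1 = -21.3600 * 1.0000000000 * 0.3923946377 * 0.5800 / (2 * 1.2247448714) = -1.9846168786
Term 2 = -0.0140 * 24.6700 * 0.9792189646 * 0.2986021228 = -0.1009880280
Term 3 = 0 (no dividend yield, q = 0)
Theta = -1.9846168786 + (-0.1009880280) + (0.0000000000) = -2.085605


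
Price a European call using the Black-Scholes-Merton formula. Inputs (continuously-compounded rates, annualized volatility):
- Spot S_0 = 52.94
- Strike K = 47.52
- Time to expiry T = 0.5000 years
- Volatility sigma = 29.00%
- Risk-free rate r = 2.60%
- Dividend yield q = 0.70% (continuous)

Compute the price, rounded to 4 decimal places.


Answer: Price = 7.6410

Derivation:
d1 = (ln(S/K) + (r - q + 0.5*sigma^2) * T) / (sigma * sqrt(T)) = 0.67557236
d2 = d1 - sigma * sqrt(T) = 0.47051140
exp(-rT) = 0.98708414; exp(-qT) = 0.99650612
C = S_0 * exp(-qT) * N(d1) - K * exp(-rT) * N(d2)
N(d1) = 0.75034390; N(d2) = 0.68100515
C = 52.9400 * 0.99650612 * 0.75034390 - 47.5200 * 0.98708414 * 0.68100515 = 7.6410


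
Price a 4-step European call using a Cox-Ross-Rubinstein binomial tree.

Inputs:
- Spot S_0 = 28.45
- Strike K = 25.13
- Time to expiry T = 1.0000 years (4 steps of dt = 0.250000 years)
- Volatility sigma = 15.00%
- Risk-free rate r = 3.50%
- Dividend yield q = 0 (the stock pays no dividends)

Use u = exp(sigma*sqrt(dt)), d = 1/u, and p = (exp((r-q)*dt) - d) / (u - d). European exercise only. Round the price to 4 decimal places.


dt = T/N = 0.250000
u = exp(sigma*sqrt(dt)) = 1.077884; d = 1/u = 0.927743
p = (exp((r-q)*dt) - d) / (u - d) = 0.539793
Discount per step: exp(-r*dt) = 0.991288
Stock lattice S(k, i) with i counting down-moves:
  k=0: S(0,0) = 28.4500
  k=1: S(1,0) = 30.6658; S(1,1) = 26.3943
  k=2: S(2,0) = 33.0542; S(2,1) = 28.4500; S(2,2) = 24.4871
  k=3: S(3,0) = 35.6286; S(3,1) = 30.6658; S(3,2) = 26.3943; S(3,3) = 22.7178
  k=4: S(4,0) = 38.4035; S(4,1) = 33.0542; S(4,2) = 28.4500; S(4,3) = 24.4871; S(4,4) = 21.0763
Terminal payoffs V(N, i) = max(S_T - K, 0):
  V(4,0) = 13.273483; V(4,1) = 7.924184; V(4,2) = 3.320000; V(4,3) = 0.000000; V(4,4) = 0.000000
Backward induction: V(k, i) = exp(-r*dt) * [p * V(k+1, i) + (1-p) * V(k+1, i+1)].
  V(3,0) = exp(-r*dt) * [p*13.273483 + (1-p)*7.924184] = 10.717510
  V(3,1) = exp(-r*dt) * [p*7.924184 + (1-p)*3.320000] = 5.754732
  V(3,2) = exp(-r*dt) * [p*3.320000 + (1-p)*0.000000] = 1.776501
  V(3,3) = exp(-r*dt) * [p*0.000000 + (1-p)*0.000000] = 0.000000
  V(2,0) = exp(-r*dt) * [p*10.717510 + (1-p)*5.754732] = 8.360134
  V(2,1) = exp(-r*dt) * [p*5.754732 + (1-p)*1.776501] = 3.889739
  V(2,2) = exp(-r*dt) * [p*1.776501 + (1-p)*0.000000] = 0.950589
  V(1,0) = exp(-r*dt) * [p*8.360134 + (1-p)*3.889739] = 6.247918
  V(1,1) = exp(-r*dt) * [p*3.889739 + (1-p)*0.950589] = 2.515019
  V(0,0) = exp(-r*dt) * [p*6.247918 + (1-p)*2.515019] = 4.490548

Answer: Price = V(0,0) = 4.4905


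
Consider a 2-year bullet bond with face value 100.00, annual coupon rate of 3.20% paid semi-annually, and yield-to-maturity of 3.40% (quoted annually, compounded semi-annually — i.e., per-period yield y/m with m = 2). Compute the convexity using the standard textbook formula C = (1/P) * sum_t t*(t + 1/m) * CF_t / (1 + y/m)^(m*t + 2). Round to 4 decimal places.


Answer: Convexity = 4.6834

Derivation:
Coupon per period c = face * coupon_rate / m = 1.600000
Periods per year m = 2; per-period yield y/m = 0.017000
Number of cashflows N = 4
Cashflows (t years, CF_t, discount factor 1/(1+y/m)^(m*t), PV):
  t = 0.5000: CF_t = 1.600000, DF = 0.983284, PV = 1.573255
  t = 1.0000: CF_t = 1.600000, DF = 0.966848, PV = 1.546956
  t = 1.5000: CF_t = 1.600000, DF = 0.950686, PV = 1.521098
  t = 2.0000: CF_t = 101.600000, DF = 0.934795, PV = 94.975130
Price P = sum_t PV_t = 99.616439
Convexity numerator sum_t t*(t + 1/m) * CF_t / (1+y/m)^(m*t + 2):
  t = 0.5000: term = 0.760549
  t = 1.0000: term = 2.243507
  t = 1.5000: term = 4.412010
  t = 2.0000: term = 459.132457
Convexity = (1/P) * sum = 466.548522 / 99.616439 = 4.683449


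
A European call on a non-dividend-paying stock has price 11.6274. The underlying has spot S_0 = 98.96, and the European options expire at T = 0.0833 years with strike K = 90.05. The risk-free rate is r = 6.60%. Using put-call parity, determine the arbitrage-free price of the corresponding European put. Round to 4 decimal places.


Answer: Put price = 2.2237

Derivation:
Put-call parity: C - P = S_0 * exp(-qT) - K * exp(-rT).
S_0 * exp(-qT) = 98.9600 * 1.00000000 = 98.96000000
K * exp(-rT) = 90.0500 * 0.99451729 = 89.55628154
P = C - S*exp(-qT) + K*exp(-rT)
P = 11.6274 - 98.96000000 + 89.55628154 = 2.2237


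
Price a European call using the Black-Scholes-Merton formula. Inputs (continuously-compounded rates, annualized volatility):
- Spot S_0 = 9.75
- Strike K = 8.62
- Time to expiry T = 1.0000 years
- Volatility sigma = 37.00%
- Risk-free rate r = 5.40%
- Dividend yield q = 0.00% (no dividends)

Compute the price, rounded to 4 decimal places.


d1 = (ln(S/K) + (r - q + 0.5*sigma^2) * T) / (sigma * sqrt(T)) = 0.66387081
d2 = d1 - sigma * sqrt(T) = 0.29387081
exp(-rT) = 0.94743211; exp(-qT) = 1.00000000
C = S_0 * exp(-qT) * N(d1) - K * exp(-rT) * N(d2)
N(d1) = 0.74661350; N(d2) = 0.61557169
C = 9.7500 * 1.00000000 * 0.74661350 - 8.6200 * 0.94743211 * 0.61557169 = 2.2522

Answer: Price = 2.2522


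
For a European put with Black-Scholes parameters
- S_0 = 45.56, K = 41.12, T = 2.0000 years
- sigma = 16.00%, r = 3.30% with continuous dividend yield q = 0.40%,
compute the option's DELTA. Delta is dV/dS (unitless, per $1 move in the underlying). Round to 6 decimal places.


d1 = 0.8226105412; d2 = 0.5963363712
phi(d1) = 0.2844258806; exp(-qT) = 0.9920319148; exp(-rT) = 0.9361308643
N(-d1) = 0.2053647511
Delta = -exp(-qT) * N(-d1) = -0.9920319148 * 0.2053647511 = -0.203728

Answer: Delta = -0.203728


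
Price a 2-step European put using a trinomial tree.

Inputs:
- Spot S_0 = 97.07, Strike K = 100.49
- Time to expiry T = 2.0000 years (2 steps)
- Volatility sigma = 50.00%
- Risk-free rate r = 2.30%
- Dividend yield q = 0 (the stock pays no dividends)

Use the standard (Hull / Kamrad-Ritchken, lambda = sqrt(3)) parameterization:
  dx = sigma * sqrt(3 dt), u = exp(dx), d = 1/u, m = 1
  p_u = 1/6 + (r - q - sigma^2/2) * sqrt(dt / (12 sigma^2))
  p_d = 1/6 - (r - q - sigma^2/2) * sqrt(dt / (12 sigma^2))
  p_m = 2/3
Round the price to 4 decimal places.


dt = T/N = 1.000000; dx = sigma*sqrt(3*dt) = 0.866025
u = exp(dx) = 2.377443; d = 1/u = 0.420620
p_u = 0.107777, p_m = 0.666667, p_d = 0.225556
Discount per step: exp(-r*dt) = 0.977262
Stock lattice S(k, j) with j the centered position index:
  k=0: S(0,+0) = 97.0700
  k=1: S(1,-1) = 40.8296; S(1,+0) = 97.0700; S(1,+1) = 230.7784
  k=2: S(2,-2) = 17.1737; S(2,-1) = 40.8296; S(2,+0) = 97.0700; S(2,+1) = 230.7784; S(2,+2) = 548.6623
Terminal payoffs V(N, j) = max(K - S_T, 0):
  V(2,-2) = 83.316259; V(2,-1) = 59.660414; V(2,+0) = 3.420000; V(2,+1) = 0.000000; V(2,+2) = 0.000000
Backward induction: V(k, j) = exp(-r*dt) * [p_u * V(k+1, j+1) + p_m * V(k+1, j) + p_d * V(k+1, j-1)]
  V(1,-1) = exp(-r*dt) * [p_u*3.420000 + p_m*59.660414 + p_d*83.316259] = 57.594692
  V(1,+0) = exp(-r*dt) * [p_u*0.000000 + p_m*3.420000 + p_d*59.660414] = 15.378972
  V(1,+1) = exp(-r*dt) * [p_u*0.000000 + p_m*0.000000 + p_d*3.420000] = 0.753863
  V(0,+0) = exp(-r*dt) * [p_u*0.753863 + p_m*15.378972 + p_d*57.594692] = 22.794402

Answer: Price = V(0,0) = 22.7944


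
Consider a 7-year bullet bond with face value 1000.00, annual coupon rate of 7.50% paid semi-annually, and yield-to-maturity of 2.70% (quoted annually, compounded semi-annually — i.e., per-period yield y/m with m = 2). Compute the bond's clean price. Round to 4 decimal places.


Coupon per period c = face * coupon_rate / m = 37.500000
Periods per year m = 2; per-period yield y/m = 0.013500
Number of cashflows N = 14
Cashflows (t years, CF_t, discount factor 1/(1+y/m)^(m*t), PV):
  t = 0.5000: CF_t = 37.500000, DF = 0.986680, PV = 37.000493
  t = 1.0000: CF_t = 37.500000, DF = 0.973537, PV = 36.507640
  t = 1.5000: CF_t = 37.500000, DF = 0.960569, PV = 36.021352
  t = 2.0000: CF_t = 37.500000, DF = 0.947774, PV = 35.541541
  t = 2.5000: CF_t = 37.500000, DF = 0.935150, PV = 35.068122
  t = 3.0000: CF_t = 37.500000, DF = 0.922694, PV = 34.601008
  t = 3.5000: CF_t = 37.500000, DF = 0.910403, PV = 34.140116
  t = 4.0000: CF_t = 37.500000, DF = 0.898276, PV = 33.685364
  t = 4.5000: CF_t = 37.500000, DF = 0.886311, PV = 33.236669
  t = 5.0000: CF_t = 37.500000, DF = 0.874505, PV = 32.793951
  t = 5.5000: CF_t = 37.500000, DF = 0.862857, PV = 32.357129
  t = 6.0000: CF_t = 37.500000, DF = 0.851363, PV = 31.926127
  t = 6.5000: CF_t = 37.500000, DF = 0.840023, PV = 31.500865
  t = 7.0000: CF_t = 1037.500000, DF = 0.828834, PV = 859.915076
Price P = sum_t PV_t = 1304.295452

Answer: Price = 1304.2955


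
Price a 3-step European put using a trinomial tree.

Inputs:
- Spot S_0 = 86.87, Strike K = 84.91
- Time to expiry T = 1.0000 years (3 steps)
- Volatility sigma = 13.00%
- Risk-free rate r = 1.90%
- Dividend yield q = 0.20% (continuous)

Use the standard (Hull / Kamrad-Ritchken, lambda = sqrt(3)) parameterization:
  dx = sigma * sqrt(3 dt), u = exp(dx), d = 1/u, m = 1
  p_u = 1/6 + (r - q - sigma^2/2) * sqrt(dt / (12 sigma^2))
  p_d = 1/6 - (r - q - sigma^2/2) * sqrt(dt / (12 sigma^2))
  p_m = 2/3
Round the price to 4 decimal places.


Answer: Price = V(0,0) = 2.8169

Derivation:
dt = T/N = 0.333333; dx = sigma*sqrt(3*dt) = 0.130000
u = exp(dx) = 1.138828; d = 1/u = 0.878095
p_u = 0.177628, p_m = 0.666667, p_d = 0.155705
Discount per step: exp(-r*dt) = 0.993687
Stock lattice S(k, j) with j the centered position index:
  k=0: S(0,+0) = 86.8700
  k=1: S(1,-1) = 76.2802; S(1,+0) = 86.8700; S(1,+1) = 98.9300
  k=2: S(2,-2) = 66.9813; S(2,-1) = 76.2802; S(2,+0) = 86.8700; S(2,+1) = 98.9300; S(2,+2) = 112.6643
  k=3: S(3,-3) = 58.8159; S(3,-2) = 66.9813; S(3,-1) = 76.2802; S(3,+0) = 86.8700; S(3,+1) = 98.9300; S(3,+2) = 112.6643; S(3,+3) = 128.3053
Terminal payoffs V(N, j) = max(K - S_T, 0):
  V(3,-3) = 26.094069; V(3,-2) = 17.928749; V(3,-1) = 8.629850; V(3,+0) = 0.000000; V(3,+1) = 0.000000; V(3,+2) = 0.000000; V(3,+3) = 0.000000
Backward induction: V(k, j) = exp(-r*dt) * [p_u * V(k+1, j+1) + p_m * V(k+1, j) + p_d * V(k+1, j-1)]
  V(2,-2) = exp(-r*dt) * [p_u*8.629850 + p_m*17.928749 + p_d*26.094069] = 17.437596
  V(2,-1) = exp(-r*dt) * [p_u*0.000000 + p_m*8.629850 + p_d*17.928749] = 8.490885
  V(2,+0) = exp(-r*dt) * [p_u*0.000000 + p_m*0.000000 + p_d*8.629850] = 1.335229
  V(2,+1) = exp(-r*dt) * [p_u*0.000000 + p_m*0.000000 + p_d*0.000000] = 0.000000
  V(2,+2) = exp(-r*dt) * [p_u*0.000000 + p_m*0.000000 + p_d*0.000000] = 0.000000
  V(1,-1) = exp(-r*dt) * [p_u*1.335229 + p_m*8.490885 + p_d*17.437596] = 8.558512
  V(1,+0) = exp(-r*dt) * [p_u*0.000000 + p_m*1.335229 + p_d*8.490885] = 2.198260
  V(1,+1) = exp(-r*dt) * [p_u*0.000000 + p_m*0.000000 + p_d*1.335229] = 0.206589
  V(0,+0) = exp(-r*dt) * [p_u*0.206589 + p_m*2.198260 + p_d*8.558512] = 2.816910
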